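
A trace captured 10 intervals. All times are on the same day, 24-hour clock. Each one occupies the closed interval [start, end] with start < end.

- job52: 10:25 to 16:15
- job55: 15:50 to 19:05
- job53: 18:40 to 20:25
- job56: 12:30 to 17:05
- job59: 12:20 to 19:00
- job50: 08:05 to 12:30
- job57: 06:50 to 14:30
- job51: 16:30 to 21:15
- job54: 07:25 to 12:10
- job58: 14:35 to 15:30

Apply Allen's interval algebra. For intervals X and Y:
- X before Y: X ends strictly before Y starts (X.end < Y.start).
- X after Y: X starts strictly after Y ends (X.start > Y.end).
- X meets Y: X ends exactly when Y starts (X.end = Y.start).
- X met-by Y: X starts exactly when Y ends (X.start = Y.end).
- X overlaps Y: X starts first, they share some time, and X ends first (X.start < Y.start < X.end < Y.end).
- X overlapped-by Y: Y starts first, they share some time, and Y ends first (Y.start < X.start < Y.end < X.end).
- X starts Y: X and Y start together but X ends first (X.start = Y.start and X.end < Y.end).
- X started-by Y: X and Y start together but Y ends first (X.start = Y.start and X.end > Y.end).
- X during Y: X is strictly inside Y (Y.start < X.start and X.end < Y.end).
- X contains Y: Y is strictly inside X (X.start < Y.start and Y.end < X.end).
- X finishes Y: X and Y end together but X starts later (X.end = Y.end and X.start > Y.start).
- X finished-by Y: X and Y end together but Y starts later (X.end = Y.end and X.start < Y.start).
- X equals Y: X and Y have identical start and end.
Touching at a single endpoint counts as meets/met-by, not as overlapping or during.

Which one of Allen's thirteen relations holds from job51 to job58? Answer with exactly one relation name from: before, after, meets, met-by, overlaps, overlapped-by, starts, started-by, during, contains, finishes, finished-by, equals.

job51 = [16:30, 21:15]; job58 = [14:35, 15:30].
Compare endpoints: job51.start > job58.start, job51.start > job58.end, job51.end > job58.start, job51.end > job58.end.
That pattern is 'after'.

after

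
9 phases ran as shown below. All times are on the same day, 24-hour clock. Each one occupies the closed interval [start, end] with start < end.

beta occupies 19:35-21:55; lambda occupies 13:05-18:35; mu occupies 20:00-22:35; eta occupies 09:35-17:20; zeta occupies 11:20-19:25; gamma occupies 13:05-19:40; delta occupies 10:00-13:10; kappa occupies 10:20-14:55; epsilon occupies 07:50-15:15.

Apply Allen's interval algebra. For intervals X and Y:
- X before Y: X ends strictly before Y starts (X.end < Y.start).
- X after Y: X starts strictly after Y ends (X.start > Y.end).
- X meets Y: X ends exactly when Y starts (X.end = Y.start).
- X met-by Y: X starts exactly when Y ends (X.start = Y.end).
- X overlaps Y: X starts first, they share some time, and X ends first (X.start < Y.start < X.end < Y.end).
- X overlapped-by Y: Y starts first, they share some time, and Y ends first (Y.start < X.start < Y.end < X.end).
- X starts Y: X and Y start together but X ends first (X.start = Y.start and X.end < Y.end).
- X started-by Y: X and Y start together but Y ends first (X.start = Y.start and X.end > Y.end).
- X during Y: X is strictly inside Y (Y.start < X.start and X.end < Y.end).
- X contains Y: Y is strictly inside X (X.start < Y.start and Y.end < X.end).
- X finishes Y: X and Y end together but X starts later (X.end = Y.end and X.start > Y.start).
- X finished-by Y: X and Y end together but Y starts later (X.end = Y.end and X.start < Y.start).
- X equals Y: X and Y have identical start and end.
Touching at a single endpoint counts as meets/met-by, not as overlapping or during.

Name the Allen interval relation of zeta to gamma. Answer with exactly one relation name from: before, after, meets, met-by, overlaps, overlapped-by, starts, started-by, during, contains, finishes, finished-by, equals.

overlaps

zeta = [11:20, 19:25]; gamma = [13:05, 19:40].
Compare endpoints: zeta.start < gamma.start, zeta.start < gamma.end, zeta.end > gamma.start, zeta.end < gamma.end.
That pattern is 'overlaps'.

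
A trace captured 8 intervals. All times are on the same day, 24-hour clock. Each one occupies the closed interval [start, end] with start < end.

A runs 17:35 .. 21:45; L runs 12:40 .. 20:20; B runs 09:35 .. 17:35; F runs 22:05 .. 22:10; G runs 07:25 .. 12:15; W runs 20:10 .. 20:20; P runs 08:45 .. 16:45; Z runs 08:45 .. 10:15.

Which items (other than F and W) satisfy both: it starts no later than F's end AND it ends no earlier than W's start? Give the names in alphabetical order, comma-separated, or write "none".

A, L

Conditions: its start is no later than F's end (X.start <= 22:10) AND its end is no earlier than W's start (X.end >= 20:10).
A: start 17:35 <= 22:10? ✓; end 21:45 >= 20:10? ✓ → yes.
B: start 09:35 <= 22:10? ✓; end 17:35 >= 20:10? ✗ → no.
G: start 07:25 <= 22:10? ✓; end 12:15 >= 20:10? ✗ → no.
L: start 12:40 <= 22:10? ✓; end 20:20 >= 20:10? ✓ → yes.
P: start 08:45 <= 22:10? ✓; end 16:45 >= 20:10? ✗ → no.
Z: start 08:45 <= 22:10? ✓; end 10:15 >= 20:10? ✗ → no.
Result: A, L.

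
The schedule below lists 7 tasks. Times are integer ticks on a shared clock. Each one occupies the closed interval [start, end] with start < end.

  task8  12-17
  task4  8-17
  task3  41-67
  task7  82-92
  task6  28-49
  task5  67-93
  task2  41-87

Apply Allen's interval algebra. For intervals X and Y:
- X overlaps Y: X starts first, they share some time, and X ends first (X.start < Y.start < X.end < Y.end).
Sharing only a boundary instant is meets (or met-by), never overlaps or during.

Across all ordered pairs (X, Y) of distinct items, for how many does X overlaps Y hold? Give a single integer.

4

Checking all 42 ordered pairs for relation 'overlaps'; matching pairs in alphabetical order:
(task2, task5): task2 overlaps task5 ✓
(task2, task7): task2 overlaps task7 ✓
(task6, task2): task6 overlaps task2 ✓
(task6, task3): task6 overlaps task3 ✓
Count: 4.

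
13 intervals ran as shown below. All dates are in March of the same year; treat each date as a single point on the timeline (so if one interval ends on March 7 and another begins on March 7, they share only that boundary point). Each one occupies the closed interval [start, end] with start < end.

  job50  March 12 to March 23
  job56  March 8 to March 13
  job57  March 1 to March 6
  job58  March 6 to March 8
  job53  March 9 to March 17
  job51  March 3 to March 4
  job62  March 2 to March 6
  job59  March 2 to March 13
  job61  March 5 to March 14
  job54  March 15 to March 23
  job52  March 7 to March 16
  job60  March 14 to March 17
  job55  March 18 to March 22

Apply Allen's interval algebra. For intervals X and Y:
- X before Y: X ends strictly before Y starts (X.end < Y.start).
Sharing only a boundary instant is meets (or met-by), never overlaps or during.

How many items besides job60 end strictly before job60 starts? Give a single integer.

6

Target job60 = [March 14, March 17].
job50 [March 12, March 23] → contains → no.
job51 [March 3, March 4] → before → counts.
job52 [March 7, March 16] → overlaps → no.
job53 [March 9, March 17] → finished-by → no.
job54 [March 15, March 23] → overlapped-by → no.
job55 [March 18, March 22] → after → no.
job56 [March 8, March 13] → before → counts.
job57 [March 1, March 6] → before → counts.
job58 [March 6, March 8] → before → counts.
job59 [March 2, March 13] → before → counts.
job61 [March 5, March 14] → meets → no.
job62 [March 2, March 6] → before → counts.
Total: 6.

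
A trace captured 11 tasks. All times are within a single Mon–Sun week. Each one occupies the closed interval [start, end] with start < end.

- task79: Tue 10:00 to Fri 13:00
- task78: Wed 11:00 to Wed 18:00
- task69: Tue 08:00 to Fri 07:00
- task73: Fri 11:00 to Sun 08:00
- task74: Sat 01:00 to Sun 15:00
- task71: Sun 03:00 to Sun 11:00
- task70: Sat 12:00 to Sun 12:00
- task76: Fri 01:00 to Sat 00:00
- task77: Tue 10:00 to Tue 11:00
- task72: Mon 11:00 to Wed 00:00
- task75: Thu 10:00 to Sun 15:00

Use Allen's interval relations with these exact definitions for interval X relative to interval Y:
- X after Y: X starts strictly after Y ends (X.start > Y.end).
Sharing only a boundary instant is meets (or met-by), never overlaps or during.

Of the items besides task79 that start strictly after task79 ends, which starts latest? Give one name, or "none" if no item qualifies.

Target task79 = [Tue 10:00, Fri 13:00].
task69 [Tue 08:00, Fri 07:00] → overlaps → excluded.
task70 [Sat 12:00, Sun 12:00] → after → candidate.
task71 [Sun 03:00, Sun 11:00] → after → candidate.
task72 [Mon 11:00, Wed 00:00] → overlaps → excluded.
task73 [Fri 11:00, Sun 08:00] → overlapped-by → excluded.
task74 [Sat 01:00, Sun 15:00] → after → candidate.
task75 [Thu 10:00, Sun 15:00] → overlapped-by → excluded.
task76 [Fri 01:00, Sat 00:00] → overlapped-by → excluded.
task77 [Tue 10:00, Tue 11:00] → starts → excluded.
task78 [Wed 11:00, Wed 18:00] → during → excluded.
Among candidates, latest start is Sun 03:00 → task71.

task71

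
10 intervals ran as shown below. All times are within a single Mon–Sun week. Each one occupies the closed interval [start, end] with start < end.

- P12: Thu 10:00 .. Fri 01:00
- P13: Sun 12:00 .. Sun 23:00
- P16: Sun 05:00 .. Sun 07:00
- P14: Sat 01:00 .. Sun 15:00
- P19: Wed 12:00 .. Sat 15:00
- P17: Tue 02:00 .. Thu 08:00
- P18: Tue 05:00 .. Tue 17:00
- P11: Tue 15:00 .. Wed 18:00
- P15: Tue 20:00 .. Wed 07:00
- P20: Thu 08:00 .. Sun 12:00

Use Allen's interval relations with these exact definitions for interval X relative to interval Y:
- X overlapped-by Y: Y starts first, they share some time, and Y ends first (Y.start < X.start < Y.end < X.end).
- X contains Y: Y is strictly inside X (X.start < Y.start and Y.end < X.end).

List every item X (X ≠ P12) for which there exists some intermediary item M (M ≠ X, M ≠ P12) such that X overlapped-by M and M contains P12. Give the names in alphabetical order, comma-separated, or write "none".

Target P12 = [Thu 10:00, Fri 01:00].
Intermediaries M with M contains P12: P19, P20.
Via P19 — items with X overlapped-by P19: P14, P20.
Via P20 — items with X overlapped-by P20: P14.
Union: P14, P20.

P14, P20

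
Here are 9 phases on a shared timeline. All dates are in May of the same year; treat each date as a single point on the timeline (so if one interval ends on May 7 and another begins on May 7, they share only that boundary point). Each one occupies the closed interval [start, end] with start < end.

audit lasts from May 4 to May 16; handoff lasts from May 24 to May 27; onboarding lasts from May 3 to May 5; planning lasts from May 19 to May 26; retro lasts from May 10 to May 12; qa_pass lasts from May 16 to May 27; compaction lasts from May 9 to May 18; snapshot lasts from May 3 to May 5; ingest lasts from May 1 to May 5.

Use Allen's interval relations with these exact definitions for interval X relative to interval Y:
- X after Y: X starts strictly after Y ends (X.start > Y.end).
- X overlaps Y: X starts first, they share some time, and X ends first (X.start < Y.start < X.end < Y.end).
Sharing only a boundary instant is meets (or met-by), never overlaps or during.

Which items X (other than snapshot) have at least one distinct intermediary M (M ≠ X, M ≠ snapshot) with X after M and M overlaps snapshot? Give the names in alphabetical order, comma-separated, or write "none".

none

Target snapshot = [May 3, May 5].
Intermediaries M with M overlaps snapshot: none.
Union: none.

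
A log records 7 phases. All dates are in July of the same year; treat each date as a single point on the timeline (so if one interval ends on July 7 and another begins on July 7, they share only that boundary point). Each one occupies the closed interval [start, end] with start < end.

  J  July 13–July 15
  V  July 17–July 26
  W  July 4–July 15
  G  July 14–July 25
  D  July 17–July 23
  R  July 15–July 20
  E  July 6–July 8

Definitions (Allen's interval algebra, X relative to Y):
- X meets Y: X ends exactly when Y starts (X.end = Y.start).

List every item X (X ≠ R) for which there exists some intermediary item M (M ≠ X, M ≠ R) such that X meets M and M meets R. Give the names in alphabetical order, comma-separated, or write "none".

none

Target R = [July 15, July 20].
Intermediaries M with M meets R: J, W.
Via J — items with X meets J: none.
Via W — items with X meets W: none.
Union: none.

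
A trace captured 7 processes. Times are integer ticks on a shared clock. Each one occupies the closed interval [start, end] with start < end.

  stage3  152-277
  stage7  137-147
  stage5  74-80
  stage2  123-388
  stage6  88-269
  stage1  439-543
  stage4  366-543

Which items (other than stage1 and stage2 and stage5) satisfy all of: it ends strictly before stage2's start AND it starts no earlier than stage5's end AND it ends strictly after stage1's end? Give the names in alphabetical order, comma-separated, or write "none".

none

Conditions: its end is strictly before stage2's start (X.end < 123) AND its start is no earlier than stage5's end (X.start >= 80) AND its end is strictly after stage1's end (X.end > 543).
stage3: end 277 < 123? ✗; start 152 >= 80? ✓; end 277 > 543? ✗ → no.
stage4: end 543 < 123? ✗; start 366 >= 80? ✓; end 543 > 543? ✗ → no.
stage6: end 269 < 123? ✗; start 88 >= 80? ✓; end 269 > 543? ✗ → no.
stage7: end 147 < 123? ✗; start 137 >= 80? ✓; end 147 > 543? ✗ → no.
Result: none.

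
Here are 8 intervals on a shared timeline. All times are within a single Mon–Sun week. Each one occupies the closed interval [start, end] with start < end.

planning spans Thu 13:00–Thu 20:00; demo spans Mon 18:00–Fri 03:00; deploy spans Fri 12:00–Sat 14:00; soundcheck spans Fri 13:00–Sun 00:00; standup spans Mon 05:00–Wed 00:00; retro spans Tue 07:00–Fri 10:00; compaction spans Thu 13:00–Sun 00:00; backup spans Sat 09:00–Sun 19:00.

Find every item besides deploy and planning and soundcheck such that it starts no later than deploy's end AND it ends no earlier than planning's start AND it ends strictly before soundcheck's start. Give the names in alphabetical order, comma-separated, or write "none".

Conditions: its start is no later than deploy's end (X.start <= Sat 14:00) AND its end is no earlier than planning's start (X.end >= Thu 13:00) AND its end is strictly before soundcheck's start (X.end < Fri 13:00).
backup: start Sat 09:00 <= Sat 14:00? ✓; end Sun 19:00 >= Thu 13:00? ✓; end Sun 19:00 < Fri 13:00? ✗ → no.
compaction: start Thu 13:00 <= Sat 14:00? ✓; end Sun 00:00 >= Thu 13:00? ✓; end Sun 00:00 < Fri 13:00? ✗ → no.
demo: start Mon 18:00 <= Sat 14:00? ✓; end Fri 03:00 >= Thu 13:00? ✓; end Fri 03:00 < Fri 13:00? ✓ → yes.
retro: start Tue 07:00 <= Sat 14:00? ✓; end Fri 10:00 >= Thu 13:00? ✓; end Fri 10:00 < Fri 13:00? ✓ → yes.
standup: start Mon 05:00 <= Sat 14:00? ✓; end Wed 00:00 >= Thu 13:00? ✗; end Wed 00:00 < Fri 13:00? ✓ → no.
Result: demo, retro.

demo, retro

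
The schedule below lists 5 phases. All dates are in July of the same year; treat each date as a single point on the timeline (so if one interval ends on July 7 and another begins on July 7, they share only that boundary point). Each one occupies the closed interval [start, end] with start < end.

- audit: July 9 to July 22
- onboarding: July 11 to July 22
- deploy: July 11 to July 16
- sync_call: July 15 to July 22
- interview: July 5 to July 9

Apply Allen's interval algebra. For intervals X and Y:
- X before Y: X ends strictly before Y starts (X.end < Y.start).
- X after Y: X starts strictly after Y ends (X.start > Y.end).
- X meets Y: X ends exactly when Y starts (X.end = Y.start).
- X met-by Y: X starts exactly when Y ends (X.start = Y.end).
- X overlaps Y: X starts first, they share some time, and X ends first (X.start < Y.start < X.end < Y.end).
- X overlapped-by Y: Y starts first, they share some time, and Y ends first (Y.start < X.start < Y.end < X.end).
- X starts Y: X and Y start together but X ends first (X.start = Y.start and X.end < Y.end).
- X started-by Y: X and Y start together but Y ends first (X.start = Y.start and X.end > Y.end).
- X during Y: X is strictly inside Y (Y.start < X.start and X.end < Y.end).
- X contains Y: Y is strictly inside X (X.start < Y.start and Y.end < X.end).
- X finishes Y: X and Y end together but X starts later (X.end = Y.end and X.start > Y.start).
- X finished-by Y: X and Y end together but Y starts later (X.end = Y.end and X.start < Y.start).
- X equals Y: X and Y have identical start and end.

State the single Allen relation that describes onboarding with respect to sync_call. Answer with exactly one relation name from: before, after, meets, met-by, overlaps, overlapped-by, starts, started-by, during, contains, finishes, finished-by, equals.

finished-by

onboarding = [July 11, July 22]; sync_call = [July 15, July 22].
Compare endpoints: onboarding.start < sync_call.start, onboarding.start < sync_call.end, onboarding.end > sync_call.start, onboarding.end = sync_call.end.
That pattern is 'finished-by'.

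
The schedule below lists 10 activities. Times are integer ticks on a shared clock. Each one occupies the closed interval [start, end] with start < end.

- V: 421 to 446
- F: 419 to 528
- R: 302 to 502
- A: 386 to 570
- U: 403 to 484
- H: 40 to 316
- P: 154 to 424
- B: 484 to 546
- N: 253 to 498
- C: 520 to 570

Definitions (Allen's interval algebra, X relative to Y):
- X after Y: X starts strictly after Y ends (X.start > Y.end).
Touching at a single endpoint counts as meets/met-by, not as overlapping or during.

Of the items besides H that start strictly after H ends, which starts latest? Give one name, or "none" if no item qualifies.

Target H = [40, 316].
A [386, 570] → after → candidate.
B [484, 546] → after → candidate.
C [520, 570] → after → candidate.
F [419, 528] → after → candidate.
N [253, 498] → overlapped-by → excluded.
P [154, 424] → overlapped-by → excluded.
R [302, 502] → overlapped-by → excluded.
U [403, 484] → after → candidate.
V [421, 446] → after → candidate.
Among candidates, latest start is 520 → C.

C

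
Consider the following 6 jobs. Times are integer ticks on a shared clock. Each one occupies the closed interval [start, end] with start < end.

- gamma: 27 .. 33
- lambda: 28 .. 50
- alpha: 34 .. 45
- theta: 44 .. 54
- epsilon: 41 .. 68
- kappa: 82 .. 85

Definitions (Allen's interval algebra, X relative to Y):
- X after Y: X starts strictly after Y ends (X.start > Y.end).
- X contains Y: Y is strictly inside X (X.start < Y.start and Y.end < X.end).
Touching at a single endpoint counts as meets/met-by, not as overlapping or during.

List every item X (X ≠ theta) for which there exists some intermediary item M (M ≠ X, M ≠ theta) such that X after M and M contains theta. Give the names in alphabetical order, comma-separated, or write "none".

Target theta = [44, 54].
Intermediaries M with M contains theta: epsilon.
Via epsilon — items with X after epsilon: kappa.
Union: kappa.

kappa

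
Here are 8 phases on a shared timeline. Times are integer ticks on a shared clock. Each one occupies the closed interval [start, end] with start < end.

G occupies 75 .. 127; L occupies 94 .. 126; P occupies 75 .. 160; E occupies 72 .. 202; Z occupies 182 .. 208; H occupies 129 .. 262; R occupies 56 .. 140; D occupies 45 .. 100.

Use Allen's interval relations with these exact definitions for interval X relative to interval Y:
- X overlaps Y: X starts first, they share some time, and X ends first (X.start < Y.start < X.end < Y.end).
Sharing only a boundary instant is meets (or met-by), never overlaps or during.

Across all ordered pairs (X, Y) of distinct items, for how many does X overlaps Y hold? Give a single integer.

11

Checking all 56 ordered pairs for relation 'overlaps'; matching pairs in alphabetical order:
(D, E): D overlaps E ✓
(D, G): D overlaps G ✓
(D, L): D overlaps L ✓
(D, P): D overlaps P ✓
(D, R): D overlaps R ✓
(E, H): E overlaps H ✓
(E, Z): E overlaps Z ✓
(P, H): P overlaps H ✓
(R, E): R overlaps E ✓
(R, H): R overlaps H ✓
(R, P): R overlaps P ✓
Count: 11.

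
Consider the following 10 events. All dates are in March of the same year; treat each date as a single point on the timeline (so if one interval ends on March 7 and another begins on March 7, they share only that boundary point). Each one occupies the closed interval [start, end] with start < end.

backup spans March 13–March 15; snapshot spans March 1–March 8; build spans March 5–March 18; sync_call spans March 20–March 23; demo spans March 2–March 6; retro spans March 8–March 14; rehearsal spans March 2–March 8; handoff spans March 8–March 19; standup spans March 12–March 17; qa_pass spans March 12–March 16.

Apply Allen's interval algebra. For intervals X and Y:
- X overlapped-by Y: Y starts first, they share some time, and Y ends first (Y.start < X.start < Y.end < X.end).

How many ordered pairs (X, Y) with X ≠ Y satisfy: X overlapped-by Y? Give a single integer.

7

Checking all 90 ordered pairs for relation 'overlapped-by'; matching pairs in alphabetical order:
(backup, retro): backup overlapped-by retro ✓
(build, demo): build overlapped-by demo ✓
(build, rehearsal): build overlapped-by rehearsal ✓
(build, snapshot): build overlapped-by snapshot ✓
(handoff, build): handoff overlapped-by build ✓
(qa_pass, retro): qa_pass overlapped-by retro ✓
(standup, retro): standup overlapped-by retro ✓
Count: 7.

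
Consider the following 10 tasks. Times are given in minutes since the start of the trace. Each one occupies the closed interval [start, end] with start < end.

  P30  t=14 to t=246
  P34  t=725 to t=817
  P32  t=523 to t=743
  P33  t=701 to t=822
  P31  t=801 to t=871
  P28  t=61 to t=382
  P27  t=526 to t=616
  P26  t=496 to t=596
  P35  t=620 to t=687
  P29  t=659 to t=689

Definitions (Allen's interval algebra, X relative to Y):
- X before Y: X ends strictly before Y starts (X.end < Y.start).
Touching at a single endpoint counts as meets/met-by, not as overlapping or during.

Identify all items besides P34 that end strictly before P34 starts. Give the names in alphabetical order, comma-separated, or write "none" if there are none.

P26, P27, P28, P29, P30, P35

Target P34 = [t=725, t=817].
P26 [t=496, t=596] → before → yes.
P27 [t=526, t=616] → before → yes.
P28 [t=61, t=382] → before → yes.
P29 [t=659, t=689] → before → yes.
P30 [t=14, t=246] → before → yes.
P31 [t=801, t=871] → overlapped-by → no.
P32 [t=523, t=743] → overlaps → no.
P33 [t=701, t=822] → contains → no.
P35 [t=620, t=687] → before → yes.
Result: P26, P27, P28, P29, P30, P35.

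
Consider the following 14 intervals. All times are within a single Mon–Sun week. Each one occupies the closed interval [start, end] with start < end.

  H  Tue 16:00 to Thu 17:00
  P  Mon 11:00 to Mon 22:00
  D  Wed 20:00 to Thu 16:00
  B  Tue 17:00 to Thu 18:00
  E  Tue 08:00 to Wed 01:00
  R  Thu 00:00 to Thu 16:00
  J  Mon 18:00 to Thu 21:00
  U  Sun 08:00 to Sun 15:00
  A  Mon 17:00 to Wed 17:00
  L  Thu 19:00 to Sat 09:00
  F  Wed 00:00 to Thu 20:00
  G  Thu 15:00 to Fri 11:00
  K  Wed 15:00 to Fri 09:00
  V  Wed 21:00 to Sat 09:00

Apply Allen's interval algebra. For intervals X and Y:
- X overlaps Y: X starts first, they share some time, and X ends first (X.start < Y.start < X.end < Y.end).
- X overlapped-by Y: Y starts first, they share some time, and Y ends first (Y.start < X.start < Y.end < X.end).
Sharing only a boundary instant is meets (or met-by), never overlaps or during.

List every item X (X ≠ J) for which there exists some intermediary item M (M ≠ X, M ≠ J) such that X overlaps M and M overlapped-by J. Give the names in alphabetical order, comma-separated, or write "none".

A, B, D, F, G, H, K, R

Target J = [Mon 18:00, Thu 21:00].
Intermediaries M with M overlapped-by J: G, K, L, V.
Via G — items with X overlaps G: B, D, F, H, K, R.
Via K — items with X overlaps K: A, B, F, H.
Via L — items with X overlaps L: F, G, K.
Via V — items with X overlaps V: B, D, F, H, K.
Union: A, B, D, F, G, H, K, R.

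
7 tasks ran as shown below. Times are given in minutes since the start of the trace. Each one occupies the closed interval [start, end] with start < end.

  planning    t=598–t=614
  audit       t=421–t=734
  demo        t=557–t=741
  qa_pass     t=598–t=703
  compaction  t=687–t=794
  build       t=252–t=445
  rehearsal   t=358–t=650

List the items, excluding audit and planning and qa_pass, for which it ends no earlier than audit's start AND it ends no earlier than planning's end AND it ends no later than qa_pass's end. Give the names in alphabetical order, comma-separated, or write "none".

Conditions: its end is no earlier than audit's start (X.end >= t=421) AND its end is no earlier than planning's end (X.end >= t=614) AND its end is no later than qa_pass's end (X.end <= t=703).
build: end t=445 >= t=421? ✓; end t=445 >= t=614? ✗; end t=445 <= t=703? ✓ → no.
compaction: end t=794 >= t=421? ✓; end t=794 >= t=614? ✓; end t=794 <= t=703? ✗ → no.
demo: end t=741 >= t=421? ✓; end t=741 >= t=614? ✓; end t=741 <= t=703? ✗ → no.
rehearsal: end t=650 >= t=421? ✓; end t=650 >= t=614? ✓; end t=650 <= t=703? ✓ → yes.
Result: rehearsal.

rehearsal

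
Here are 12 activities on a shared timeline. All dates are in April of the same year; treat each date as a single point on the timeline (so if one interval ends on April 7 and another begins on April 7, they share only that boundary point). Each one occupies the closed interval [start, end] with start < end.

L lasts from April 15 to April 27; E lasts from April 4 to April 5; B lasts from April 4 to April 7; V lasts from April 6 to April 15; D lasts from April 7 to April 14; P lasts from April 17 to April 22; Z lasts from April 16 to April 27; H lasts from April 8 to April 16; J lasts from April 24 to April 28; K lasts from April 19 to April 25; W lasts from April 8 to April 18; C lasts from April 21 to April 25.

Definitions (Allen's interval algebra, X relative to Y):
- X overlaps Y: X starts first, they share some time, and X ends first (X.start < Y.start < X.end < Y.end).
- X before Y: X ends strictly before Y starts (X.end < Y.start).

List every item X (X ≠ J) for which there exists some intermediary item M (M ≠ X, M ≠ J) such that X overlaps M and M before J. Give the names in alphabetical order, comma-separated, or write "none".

Target J = [April 24, April 28].
Intermediaries M with M before J: B, D, E, H, P, V, W.
Via B — items with X overlaps B: none.
Via D — items with X overlaps D: none.
Via E — items with X overlaps E: none.
Via H — items with X overlaps H: D, V.
Via P — items with X overlaps P: W.
Via V — items with X overlaps V: B.
Via W — items with X overlaps W: D, V.
Union: B, D, V, W.

B, D, V, W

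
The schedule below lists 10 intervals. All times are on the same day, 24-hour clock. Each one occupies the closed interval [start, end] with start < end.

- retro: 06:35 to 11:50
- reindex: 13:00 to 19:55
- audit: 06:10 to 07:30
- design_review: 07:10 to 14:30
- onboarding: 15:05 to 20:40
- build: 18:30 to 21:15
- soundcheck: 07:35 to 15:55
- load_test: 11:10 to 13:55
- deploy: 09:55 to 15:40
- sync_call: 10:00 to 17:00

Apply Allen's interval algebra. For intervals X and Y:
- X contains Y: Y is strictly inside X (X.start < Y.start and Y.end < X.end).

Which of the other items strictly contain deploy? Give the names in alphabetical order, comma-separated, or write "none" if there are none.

Target deploy = [09:55, 15:40].
audit [06:10, 07:30] → before → no.
build [18:30, 21:15] → after → no.
design_review [07:10, 14:30] → overlaps → no.
load_test [11:10, 13:55] → during → no.
onboarding [15:05, 20:40] → overlapped-by → no.
reindex [13:00, 19:55] → overlapped-by → no.
retro [06:35, 11:50] → overlaps → no.
soundcheck [07:35, 15:55] → contains → yes.
sync_call [10:00, 17:00] → overlapped-by → no.
Result: soundcheck.

soundcheck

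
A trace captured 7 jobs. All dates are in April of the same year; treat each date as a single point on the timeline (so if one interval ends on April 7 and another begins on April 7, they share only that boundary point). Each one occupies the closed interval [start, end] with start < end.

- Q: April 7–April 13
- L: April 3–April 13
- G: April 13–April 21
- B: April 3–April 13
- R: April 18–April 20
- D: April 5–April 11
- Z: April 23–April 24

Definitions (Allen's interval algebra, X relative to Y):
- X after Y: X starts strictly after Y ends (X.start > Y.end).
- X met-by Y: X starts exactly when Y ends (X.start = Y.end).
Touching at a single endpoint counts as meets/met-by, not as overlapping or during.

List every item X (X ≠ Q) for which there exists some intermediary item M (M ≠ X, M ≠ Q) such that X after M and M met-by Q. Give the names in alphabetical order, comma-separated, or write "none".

Z

Target Q = [April 7, April 13].
Intermediaries M with M met-by Q: G.
Via G — items with X after G: Z.
Union: Z.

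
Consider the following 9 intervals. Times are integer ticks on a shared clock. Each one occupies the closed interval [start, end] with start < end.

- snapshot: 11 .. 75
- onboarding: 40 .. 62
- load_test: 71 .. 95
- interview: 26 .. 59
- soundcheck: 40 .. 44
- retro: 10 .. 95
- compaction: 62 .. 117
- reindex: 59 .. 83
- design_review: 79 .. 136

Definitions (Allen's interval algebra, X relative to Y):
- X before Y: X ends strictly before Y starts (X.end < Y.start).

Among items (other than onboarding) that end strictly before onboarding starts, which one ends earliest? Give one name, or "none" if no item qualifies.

Target onboarding = [40, 62].
compaction [62, 117] → met-by → excluded.
design_review [79, 136] → after → excluded.
interview [26, 59] → overlaps → excluded.
load_test [71, 95] → after → excluded.
reindex [59, 83] → overlapped-by → excluded.
retro [10, 95] → contains → excluded.
snapshot [11, 75] → contains → excluded.
soundcheck [40, 44] → starts → excluded.
No candidates → none.

none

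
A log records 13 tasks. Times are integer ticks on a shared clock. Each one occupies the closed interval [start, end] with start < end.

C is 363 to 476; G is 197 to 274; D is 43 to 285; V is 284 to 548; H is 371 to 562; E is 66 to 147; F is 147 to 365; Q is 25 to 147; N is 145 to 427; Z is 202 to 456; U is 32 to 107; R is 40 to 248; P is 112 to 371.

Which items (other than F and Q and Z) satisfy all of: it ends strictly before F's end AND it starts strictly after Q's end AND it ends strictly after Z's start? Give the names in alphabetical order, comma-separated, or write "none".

Conditions: its end is strictly before F's end (X.end < 365) AND its start is strictly after Q's end (X.start > 147) AND its end is strictly after Z's start (X.end > 202).
C: end 476 < 365? ✗; start 363 > 147? ✓; end 476 > 202? ✓ → no.
D: end 285 < 365? ✓; start 43 > 147? ✗; end 285 > 202? ✓ → no.
E: end 147 < 365? ✓; start 66 > 147? ✗; end 147 > 202? ✗ → no.
G: end 274 < 365? ✓; start 197 > 147? ✓; end 274 > 202? ✓ → yes.
H: end 562 < 365? ✗; start 371 > 147? ✓; end 562 > 202? ✓ → no.
N: end 427 < 365? ✗; start 145 > 147? ✗; end 427 > 202? ✓ → no.
P: end 371 < 365? ✗; start 112 > 147? ✗; end 371 > 202? ✓ → no.
R: end 248 < 365? ✓; start 40 > 147? ✗; end 248 > 202? ✓ → no.
U: end 107 < 365? ✓; start 32 > 147? ✗; end 107 > 202? ✗ → no.
V: end 548 < 365? ✗; start 284 > 147? ✓; end 548 > 202? ✓ → no.
Result: G.

G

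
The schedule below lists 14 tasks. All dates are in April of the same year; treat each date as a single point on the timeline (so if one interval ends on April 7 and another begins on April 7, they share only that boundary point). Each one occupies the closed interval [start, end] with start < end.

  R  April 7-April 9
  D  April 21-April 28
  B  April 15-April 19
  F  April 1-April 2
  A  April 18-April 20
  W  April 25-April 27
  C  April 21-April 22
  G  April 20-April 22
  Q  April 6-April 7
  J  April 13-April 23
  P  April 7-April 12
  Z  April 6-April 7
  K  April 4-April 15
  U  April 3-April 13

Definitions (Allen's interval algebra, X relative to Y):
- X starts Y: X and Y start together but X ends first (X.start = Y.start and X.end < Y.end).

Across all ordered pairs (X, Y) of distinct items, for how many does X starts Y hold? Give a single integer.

Checking all 182 ordered pairs for relation 'starts'; matching pairs in alphabetical order:
(C, D): C starts D ✓
(R, P): R starts P ✓
Count: 2.

2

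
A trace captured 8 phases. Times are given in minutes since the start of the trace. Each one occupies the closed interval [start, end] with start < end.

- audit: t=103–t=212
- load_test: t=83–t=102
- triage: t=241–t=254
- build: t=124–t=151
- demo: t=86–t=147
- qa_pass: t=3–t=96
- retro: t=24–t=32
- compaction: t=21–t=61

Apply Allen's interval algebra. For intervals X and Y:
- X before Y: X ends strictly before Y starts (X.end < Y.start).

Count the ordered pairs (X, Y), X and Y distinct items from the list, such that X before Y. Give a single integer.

19

Checking all 56 ordered pairs for relation 'before'; matching pairs in alphabetical order:
(audit, triage): audit before triage ✓
(build, triage): build before triage ✓
(compaction, audit): compaction before audit ✓
(compaction, build): compaction before build ✓
(compaction, demo): compaction before demo ✓
(compaction, load_test): compaction before load_test ✓
(compaction, triage): compaction before triage ✓
(demo, triage): demo before triage ✓
(load_test, audit): load_test before audit ✓
(load_test, build): load_test before build ✓
(load_test, triage): load_test before triage ✓
(qa_pass, audit): qa_pass before audit ✓
(qa_pass, build): qa_pass before build ✓
(qa_pass, triage): qa_pass before triage ✓
(retro, audit): retro before audit ✓
(retro, build): retro before build ✓
(retro, demo): retro before demo ✓
(retro, load_test): retro before load_test ✓
(retro, triage): retro before triage ✓
Count: 19.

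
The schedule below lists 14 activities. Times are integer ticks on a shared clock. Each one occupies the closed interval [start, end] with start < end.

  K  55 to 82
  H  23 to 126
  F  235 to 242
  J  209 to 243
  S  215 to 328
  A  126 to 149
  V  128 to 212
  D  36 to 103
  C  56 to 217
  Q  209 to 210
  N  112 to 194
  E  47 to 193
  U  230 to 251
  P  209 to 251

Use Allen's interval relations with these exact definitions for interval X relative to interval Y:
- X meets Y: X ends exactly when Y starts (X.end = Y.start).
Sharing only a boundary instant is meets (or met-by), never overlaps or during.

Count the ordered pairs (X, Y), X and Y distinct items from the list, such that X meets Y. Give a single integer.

1

Checking all 182 ordered pairs for relation 'meets'; matching pairs in alphabetical order:
(H, A): H meets A ✓
Count: 1.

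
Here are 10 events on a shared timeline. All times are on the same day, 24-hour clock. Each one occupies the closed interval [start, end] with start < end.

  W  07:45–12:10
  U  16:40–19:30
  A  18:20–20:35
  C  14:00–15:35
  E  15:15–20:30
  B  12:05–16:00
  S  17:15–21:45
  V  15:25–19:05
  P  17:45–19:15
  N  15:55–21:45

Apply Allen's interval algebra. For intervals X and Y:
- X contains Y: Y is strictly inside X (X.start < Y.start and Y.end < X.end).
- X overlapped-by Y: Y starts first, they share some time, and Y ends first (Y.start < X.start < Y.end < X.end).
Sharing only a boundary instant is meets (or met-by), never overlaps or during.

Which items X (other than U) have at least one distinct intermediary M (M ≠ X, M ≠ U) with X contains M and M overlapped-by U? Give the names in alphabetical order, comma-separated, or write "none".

Target U = [16:40, 19:30].
Intermediaries M with M overlapped-by U: A, S.
Via A — items with X contains A: N, S.
Via S — items with X contains S: none.
Union: N, S.

N, S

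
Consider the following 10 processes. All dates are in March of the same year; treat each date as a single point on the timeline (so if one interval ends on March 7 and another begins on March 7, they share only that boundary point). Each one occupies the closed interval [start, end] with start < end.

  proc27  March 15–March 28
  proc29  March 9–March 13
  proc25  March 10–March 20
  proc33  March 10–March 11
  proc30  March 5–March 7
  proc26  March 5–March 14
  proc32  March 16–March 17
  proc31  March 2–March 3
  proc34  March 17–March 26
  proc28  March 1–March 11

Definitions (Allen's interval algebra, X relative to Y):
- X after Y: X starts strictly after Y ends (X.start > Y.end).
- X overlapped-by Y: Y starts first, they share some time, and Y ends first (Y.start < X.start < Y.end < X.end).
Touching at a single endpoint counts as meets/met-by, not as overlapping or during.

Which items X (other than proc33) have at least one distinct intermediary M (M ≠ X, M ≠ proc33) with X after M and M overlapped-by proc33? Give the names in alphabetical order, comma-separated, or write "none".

none

Target proc33 = [March 10, March 11].
Intermediaries M with M overlapped-by proc33: none.
Union: none.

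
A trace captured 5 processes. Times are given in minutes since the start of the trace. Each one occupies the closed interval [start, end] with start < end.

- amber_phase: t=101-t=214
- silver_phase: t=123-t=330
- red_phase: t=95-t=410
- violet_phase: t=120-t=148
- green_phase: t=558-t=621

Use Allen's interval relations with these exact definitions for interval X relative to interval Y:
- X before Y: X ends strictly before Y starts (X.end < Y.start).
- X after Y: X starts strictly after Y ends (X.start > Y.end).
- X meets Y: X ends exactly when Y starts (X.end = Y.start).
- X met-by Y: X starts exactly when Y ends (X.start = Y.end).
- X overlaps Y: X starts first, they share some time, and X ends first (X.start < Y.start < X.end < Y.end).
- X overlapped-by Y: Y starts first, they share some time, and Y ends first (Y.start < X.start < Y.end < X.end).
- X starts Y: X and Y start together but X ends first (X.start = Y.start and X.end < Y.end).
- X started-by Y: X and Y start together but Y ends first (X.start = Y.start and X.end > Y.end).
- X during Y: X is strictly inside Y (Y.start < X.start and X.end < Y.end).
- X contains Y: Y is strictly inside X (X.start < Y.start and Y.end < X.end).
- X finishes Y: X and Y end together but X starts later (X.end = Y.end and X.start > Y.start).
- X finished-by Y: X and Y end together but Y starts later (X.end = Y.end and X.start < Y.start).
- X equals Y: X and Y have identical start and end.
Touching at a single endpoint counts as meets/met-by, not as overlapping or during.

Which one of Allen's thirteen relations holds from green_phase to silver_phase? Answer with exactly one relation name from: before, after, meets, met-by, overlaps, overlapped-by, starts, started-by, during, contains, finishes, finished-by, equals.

after

green_phase = [t=558, t=621]; silver_phase = [t=123, t=330].
Compare endpoints: green_phase.start > silver_phase.start, green_phase.start > silver_phase.end, green_phase.end > silver_phase.start, green_phase.end > silver_phase.end.
That pattern is 'after'.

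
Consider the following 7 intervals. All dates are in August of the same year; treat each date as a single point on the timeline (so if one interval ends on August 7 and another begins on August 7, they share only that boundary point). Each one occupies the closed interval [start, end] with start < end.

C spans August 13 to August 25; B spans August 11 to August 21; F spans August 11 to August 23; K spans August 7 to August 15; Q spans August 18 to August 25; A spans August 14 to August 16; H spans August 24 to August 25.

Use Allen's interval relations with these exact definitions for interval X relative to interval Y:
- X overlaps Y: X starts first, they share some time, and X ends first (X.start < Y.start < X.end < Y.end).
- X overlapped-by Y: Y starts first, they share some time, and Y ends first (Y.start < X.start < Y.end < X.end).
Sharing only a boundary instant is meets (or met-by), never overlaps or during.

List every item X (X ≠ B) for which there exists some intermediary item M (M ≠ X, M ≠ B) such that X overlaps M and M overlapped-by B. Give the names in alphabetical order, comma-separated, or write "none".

Target B = [August 11, August 21].
Intermediaries M with M overlapped-by B: C, Q.
Via C — items with X overlaps C: F, K.
Via Q — items with X overlaps Q: F.
Union: F, K.

F, K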